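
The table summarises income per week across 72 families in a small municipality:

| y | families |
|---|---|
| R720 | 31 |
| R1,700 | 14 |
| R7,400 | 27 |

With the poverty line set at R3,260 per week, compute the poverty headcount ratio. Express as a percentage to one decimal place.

62.5%

45 of the 72 families have income below R3,260.
H = 45/72 = 62.5%.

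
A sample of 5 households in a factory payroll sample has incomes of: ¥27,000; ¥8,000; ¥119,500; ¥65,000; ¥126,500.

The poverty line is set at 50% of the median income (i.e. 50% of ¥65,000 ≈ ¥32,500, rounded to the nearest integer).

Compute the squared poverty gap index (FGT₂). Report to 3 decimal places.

Incomes under z: ¥8,000, ¥27,000 (q = 2 of N = 5).
Relative gaps: (32500−8000)/32500 = 0.7538; (32500−27000)/32500 = 0.1692.
Squared: 0.5683; 0.0286.
Sum = 0.596923; P₂ = 0.596923 / 5 = 0.119.

0.119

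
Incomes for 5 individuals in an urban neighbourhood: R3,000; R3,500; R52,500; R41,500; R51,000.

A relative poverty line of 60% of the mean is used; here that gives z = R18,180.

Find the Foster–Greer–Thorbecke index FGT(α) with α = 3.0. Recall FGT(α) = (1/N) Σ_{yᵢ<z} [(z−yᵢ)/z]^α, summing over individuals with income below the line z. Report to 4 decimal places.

Poor units: R3,000, R3,500 (q = 2 of N = 5).
Relative gaps: (18180−3000)/18180 = 0.8350; (18180−3500)/18180 = 0.8075.
Raised to α = 3.0: 0.58215; 0.52650.
Sum = 1.108646; FGT(3.0) = 1.108646 / 5 = 0.2217.

0.2217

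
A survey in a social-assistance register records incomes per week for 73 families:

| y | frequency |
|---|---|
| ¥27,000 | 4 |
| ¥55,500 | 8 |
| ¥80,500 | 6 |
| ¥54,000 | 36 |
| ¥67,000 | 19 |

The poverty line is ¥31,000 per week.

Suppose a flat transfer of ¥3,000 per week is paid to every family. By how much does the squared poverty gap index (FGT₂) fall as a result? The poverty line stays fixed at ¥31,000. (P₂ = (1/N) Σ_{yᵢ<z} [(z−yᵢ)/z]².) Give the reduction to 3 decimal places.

0.001

Before: below the line — 4×¥27,000; squared poverty gap index (FGT₂) = 0.00091.
After the ¥3,000 transfer: below the line — 4×¥30,000; squared poverty gap index (FGT₂) = 0.00006.
Reduction = 0.00091 − 0.00006 = 0.001.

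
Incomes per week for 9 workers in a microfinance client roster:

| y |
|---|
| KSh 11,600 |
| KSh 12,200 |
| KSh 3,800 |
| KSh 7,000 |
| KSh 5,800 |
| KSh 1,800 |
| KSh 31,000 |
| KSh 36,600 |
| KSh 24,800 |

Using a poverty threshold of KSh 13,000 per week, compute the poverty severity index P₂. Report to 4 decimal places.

0.1976

Poor units: KSh 1,800, KSh 3,800, KSh 5,800, KSh 7,000, KSh 11,600, KSh 12,200 (q = 6 of N = 9).
Relative gaps: (13000−1800)/13000 = 0.8615; (13000−3800)/13000 = 0.7077; (13000−5800)/13000 = 0.5538; (13000−7000)/13000 = 0.4615; (13000−11600)/13000 = 0.1077; (13000−12200)/13000 = 0.0615.
Squared: 0.7422; 0.5008; 0.3067; 0.2130; 0.0116; 0.0038.
Sum = 1.778225; P₂ = 1.778225 / 9 = 0.1976.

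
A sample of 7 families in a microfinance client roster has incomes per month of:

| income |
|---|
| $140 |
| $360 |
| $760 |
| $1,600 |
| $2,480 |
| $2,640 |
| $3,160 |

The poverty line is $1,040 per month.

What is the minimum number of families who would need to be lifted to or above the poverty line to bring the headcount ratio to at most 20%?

Currently q = 3 of N = 7 are below the line (H = 0.429).
A headcount ratio of at most 20% allows at most ⌊0.20 × 7⌋ = 1 poor families.
So at least 3 − 1 = 2 must be lifted.

2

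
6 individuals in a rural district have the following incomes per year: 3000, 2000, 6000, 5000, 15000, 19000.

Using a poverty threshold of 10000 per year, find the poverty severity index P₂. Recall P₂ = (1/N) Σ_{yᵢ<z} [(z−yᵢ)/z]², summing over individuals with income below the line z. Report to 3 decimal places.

0.257

Below z: 2000, 3000, 5000, 6000 (q = 4 of N = 6).
Gap ratios (z−y)/z: (10000−2000)/10000 = 0.8000; (10000−3000)/10000 = 0.7000; (10000−5000)/10000 = 0.5000; (10000−6000)/10000 = 0.4000.
Squared: 0.6400; 0.4900; 0.2500; 0.1600.
Sum = 1.540000; P₂ = 1.540000 / 6 = 0.257.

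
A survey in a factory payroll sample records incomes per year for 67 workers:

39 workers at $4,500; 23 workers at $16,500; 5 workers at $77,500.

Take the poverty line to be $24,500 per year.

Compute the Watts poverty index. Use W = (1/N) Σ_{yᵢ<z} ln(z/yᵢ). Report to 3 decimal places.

Poor units: 39×$4,500, 23×$16,500 (q = 62 of N = 67).
ln(z/y) terms: ln(24500/4500) = 1.6946 (×39); ln(24500/16500) = 0.3953 (×23).
W = 75.181426 / 67 = 1.122.

1.122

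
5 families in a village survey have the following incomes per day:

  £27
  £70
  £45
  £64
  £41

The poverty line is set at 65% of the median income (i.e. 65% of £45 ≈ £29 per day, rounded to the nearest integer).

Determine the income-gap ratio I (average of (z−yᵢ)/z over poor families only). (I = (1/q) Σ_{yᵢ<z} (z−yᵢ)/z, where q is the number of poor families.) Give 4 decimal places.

Incomes under z: £27 (q = 1 of N = 5).
Relative gaps: 0.0690; sum = 0.068966.
The income-gap ratio divides by q (the poor only): 0.068966 / 1 = 0.0690.

0.0690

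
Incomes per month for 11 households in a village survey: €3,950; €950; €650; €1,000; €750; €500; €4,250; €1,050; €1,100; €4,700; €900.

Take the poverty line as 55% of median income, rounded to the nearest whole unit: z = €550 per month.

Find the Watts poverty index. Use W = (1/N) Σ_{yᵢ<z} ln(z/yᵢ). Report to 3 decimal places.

Below the line: €500 (q = 1 of N = 11).
ln(z/y) terms: ln(550/500) = 0.0953.
W = 0.095310 / 11 = 0.009.

0.009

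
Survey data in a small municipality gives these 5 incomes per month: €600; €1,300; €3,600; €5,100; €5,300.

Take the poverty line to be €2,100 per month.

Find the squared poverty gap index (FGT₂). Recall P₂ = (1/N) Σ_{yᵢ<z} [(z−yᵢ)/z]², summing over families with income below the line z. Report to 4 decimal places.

0.1311

Below z: €600, €1,300 (q = 2 of N = 5).
Gap ratios (z−y)/z: (2100−600)/2100 = 0.7143; (2100−1300)/2100 = 0.3810.
Squared: 0.5102; 0.1451.
Sum = 0.655329; P₂ = 0.655329 / 5 = 0.1311.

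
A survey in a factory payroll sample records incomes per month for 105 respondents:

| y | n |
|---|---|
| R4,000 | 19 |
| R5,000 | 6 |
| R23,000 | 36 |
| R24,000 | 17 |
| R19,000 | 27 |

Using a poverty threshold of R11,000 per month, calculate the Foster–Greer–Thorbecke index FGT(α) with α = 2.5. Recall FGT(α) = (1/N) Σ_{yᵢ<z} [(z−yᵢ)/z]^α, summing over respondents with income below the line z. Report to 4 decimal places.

Below z: 19×R4,000, 6×R5,000 (q = 25 of N = 105).
Shortfall ratios: (11000−4000)/11000 = 0.6364 (×19); (11000−5000)/11000 = 0.5455 (×6).
Raised to α = 2.5: 0.32305 (×19); 0.21973 (×6).
Sum = 7.456262; FGT(2.5) = 7.456262 / 105 = 0.0710.

0.0710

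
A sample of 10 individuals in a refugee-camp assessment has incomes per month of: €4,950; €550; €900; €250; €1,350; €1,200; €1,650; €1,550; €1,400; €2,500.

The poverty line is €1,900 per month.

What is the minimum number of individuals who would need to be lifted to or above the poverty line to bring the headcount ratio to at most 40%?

4

Currently q = 8 of N = 10 are below the line (H = 0.800).
A headcount ratio of at most 40% allows at most ⌊0.40 × 10⌋ = 4 poor individuals.
So at least 8 − 4 = 4 must be lifted.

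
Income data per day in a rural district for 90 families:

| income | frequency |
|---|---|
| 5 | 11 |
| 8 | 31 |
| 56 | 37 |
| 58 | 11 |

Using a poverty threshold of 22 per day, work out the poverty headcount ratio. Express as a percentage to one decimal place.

46.7%

42 of the 90 families have income below 22.
H = 42/90 = 46.7%.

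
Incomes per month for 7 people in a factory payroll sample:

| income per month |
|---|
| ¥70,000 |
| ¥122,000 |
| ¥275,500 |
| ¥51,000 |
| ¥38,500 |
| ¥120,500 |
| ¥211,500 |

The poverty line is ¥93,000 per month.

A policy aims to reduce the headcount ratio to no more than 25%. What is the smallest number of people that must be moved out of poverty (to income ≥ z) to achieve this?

Currently q = 3 of N = 7 are below the line (H = 0.429).
A headcount ratio of at most 25% allows at most ⌊0.25 × 7⌋ = 1 poor people.
So at least 3 − 1 = 2 must be lifted.

2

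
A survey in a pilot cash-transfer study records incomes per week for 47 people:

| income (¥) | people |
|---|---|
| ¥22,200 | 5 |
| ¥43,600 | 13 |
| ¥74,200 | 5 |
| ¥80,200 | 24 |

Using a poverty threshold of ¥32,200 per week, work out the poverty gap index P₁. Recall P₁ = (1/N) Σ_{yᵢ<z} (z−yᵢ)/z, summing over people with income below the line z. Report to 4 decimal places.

0.0330

Incomes under z: 5×¥22,200 (q = 5 of N = 47).
Shortfall ratios: (32200−22200)/32200 = 0.3106 (×5).
Σ = 1.552795. Dividing by the full population N = 47 gives P₁ = 0.0330.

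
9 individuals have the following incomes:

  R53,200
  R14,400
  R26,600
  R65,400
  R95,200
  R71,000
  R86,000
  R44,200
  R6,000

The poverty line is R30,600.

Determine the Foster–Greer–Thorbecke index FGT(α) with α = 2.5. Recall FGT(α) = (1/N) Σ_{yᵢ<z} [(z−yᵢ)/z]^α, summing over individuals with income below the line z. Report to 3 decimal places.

Poor units: R6,000, R14,400, R26,600 (q = 3 of N = 9).
Shortfall ratios: (30600−6000)/30600 = 0.8039; (30600−14400)/30600 = 0.5294; (30600−26600)/30600 = 0.1307.
Raised to α = 2.5: 0.57947; 0.20393; 0.00618.
Sum = 0.789584; FGT(2.5) = 0.789584 / 9 = 0.088.

0.088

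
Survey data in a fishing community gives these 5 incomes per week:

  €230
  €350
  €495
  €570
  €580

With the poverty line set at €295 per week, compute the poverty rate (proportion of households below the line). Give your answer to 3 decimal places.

1 of the 5 households have income below €295.
H = 1/5 = 0.200.

0.200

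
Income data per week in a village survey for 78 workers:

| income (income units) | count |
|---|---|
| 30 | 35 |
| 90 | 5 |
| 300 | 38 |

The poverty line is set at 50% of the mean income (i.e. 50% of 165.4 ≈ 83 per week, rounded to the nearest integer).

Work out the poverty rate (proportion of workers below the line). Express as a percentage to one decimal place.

44.9%

35 of the 78 workers have income below 83.
H = 35/78 = 44.9%.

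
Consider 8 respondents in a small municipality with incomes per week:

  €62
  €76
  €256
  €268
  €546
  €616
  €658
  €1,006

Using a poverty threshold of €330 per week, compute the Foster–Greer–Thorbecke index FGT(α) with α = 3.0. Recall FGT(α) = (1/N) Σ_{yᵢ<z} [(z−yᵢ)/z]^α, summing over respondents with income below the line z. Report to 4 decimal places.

Below the line: €62, €76, €256, €268 (q = 4 of N = 8).
Normalized shortfalls: (330−62)/330 = 0.8121; (330−76)/330 = 0.7697; (330−256)/330 = 0.2242; (330−268)/330 = 0.1879.
Raised to α = 3.0: 0.53563; 0.45599; 0.01128; 0.00663.
Sum = 1.009529; FGT(3.0) = 1.009529 / 8 = 0.1262.

0.1262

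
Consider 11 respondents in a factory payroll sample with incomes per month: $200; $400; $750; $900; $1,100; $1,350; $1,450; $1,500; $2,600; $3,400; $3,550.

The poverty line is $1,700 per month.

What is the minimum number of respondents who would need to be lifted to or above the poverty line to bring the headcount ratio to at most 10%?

7

Currently q = 8 of N = 11 are below the line (H = 0.727).
A headcount ratio of at most 10% allows at most ⌊0.10 × 11⌋ = 1 poor respondents.
So at least 8 − 1 = 7 must be lifted.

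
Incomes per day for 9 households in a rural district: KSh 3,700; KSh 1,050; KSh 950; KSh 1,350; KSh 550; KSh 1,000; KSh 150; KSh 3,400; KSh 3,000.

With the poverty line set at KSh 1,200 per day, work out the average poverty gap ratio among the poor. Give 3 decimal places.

0.383

Incomes under z: KSh 150, KSh 550, KSh 950, KSh 1,000, KSh 1,050 (q = 5 of N = 9).
Relative gaps: 0.8750, 0.5417, 0.2083, 0.1667, 0.1250; sum = 1.916667.
The income-gap ratio divides by q (the poor only): 1.916667 / 5 = 0.383.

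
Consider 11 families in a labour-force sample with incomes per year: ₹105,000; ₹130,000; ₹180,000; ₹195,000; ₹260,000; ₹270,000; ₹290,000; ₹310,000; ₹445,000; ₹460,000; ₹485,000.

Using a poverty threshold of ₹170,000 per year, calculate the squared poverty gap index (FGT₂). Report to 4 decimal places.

Poor units: ₹105,000, ₹130,000 (q = 2 of N = 11).
Relative gaps: (170000−105000)/170000 = 0.3824; (170000−130000)/170000 = 0.2353.
Squared: 0.1462; 0.0554.
Sum = 0.201557; P₂ = 0.201557 / 11 = 0.0183.

0.0183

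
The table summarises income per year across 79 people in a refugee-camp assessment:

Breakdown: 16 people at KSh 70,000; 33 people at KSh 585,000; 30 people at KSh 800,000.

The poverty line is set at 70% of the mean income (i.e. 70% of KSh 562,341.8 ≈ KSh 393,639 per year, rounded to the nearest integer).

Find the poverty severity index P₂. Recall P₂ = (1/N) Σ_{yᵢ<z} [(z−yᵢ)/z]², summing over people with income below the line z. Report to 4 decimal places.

Below z: 16×KSh 70,000 (q = 16 of N = 79).
Relative gaps: (393639−70000)/393639 = 0.8222 (×16).
Squared: 0.6760 (×16).
Sum = 10.815471; P₂ = 10.815471 / 79 = 0.1369.

0.1369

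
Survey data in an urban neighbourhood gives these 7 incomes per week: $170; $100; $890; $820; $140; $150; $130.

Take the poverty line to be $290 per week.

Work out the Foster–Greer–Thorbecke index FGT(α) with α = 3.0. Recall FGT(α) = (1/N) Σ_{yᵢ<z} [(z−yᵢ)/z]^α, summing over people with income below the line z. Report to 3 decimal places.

Poor units: $100, $130, $140, $150, $170 (q = 5 of N = 7).
Normalized shortfalls: (290−100)/290 = 0.6552; (290−130)/290 = 0.5517; (290−140)/290 = 0.5172; (290−150)/290 = 0.4828; (290−170)/290 = 0.4138.
Raised to α = 3.0: 0.28123; 0.16794; 0.13838; 0.11251; 0.07085.
Sum = 0.770921; FGT(3.0) = 0.770921 / 7 = 0.110.

0.110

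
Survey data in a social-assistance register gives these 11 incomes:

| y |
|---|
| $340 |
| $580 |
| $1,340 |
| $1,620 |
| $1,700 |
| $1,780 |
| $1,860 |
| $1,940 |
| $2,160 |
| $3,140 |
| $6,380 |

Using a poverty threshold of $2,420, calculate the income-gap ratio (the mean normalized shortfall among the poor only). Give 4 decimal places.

0.3884

Poor units: $340, $580, $1,340, $1,620, $1,700, $1,780, $1,860, $1,940, $2,160 (q = 9 of N = 11).
Shortfall ratios (z−y)/z: 0.8595, 0.7603, 0.4463, 0.3306, 0.2975, 0.2645, 0.2314, 0.1983, 0.1074; sum = 3.495868.
I averages over the q = 9 poor units only: 3.495868 / 9 = 0.3884.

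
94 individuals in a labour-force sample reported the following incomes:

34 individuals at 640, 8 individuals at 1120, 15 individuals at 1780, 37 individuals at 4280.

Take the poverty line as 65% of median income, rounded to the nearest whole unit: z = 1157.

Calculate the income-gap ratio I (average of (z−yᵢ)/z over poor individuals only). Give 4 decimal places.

0.3678

Incomes under z: 34×640, 8×1120 (q = 42 of N = 94).
Relative gaps: 0.4468 (×34), 0.0320 (×8); sum = 15.448574.
The income-gap ratio divides by q (the poor only): 15.448574 / 42 = 0.3678.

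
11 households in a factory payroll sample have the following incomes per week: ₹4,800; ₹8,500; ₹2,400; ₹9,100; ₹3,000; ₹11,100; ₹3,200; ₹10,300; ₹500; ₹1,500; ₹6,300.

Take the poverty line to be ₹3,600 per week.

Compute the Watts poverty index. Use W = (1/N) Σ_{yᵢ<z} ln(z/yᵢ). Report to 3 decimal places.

Poor units: ₹500, ₹1,500, ₹2,400, ₹3,000, ₹3,200 (q = 5 of N = 11).
Log shortfalls: ln(3600/500) = 1.9741; ln(3600/1500) = 0.8755; ln(3600/2400) = 0.4055; ln(3600/3000) = 0.1823; ln(3600/3200) = 0.1178.
W = 3.555119 / 11 = 0.323.

0.323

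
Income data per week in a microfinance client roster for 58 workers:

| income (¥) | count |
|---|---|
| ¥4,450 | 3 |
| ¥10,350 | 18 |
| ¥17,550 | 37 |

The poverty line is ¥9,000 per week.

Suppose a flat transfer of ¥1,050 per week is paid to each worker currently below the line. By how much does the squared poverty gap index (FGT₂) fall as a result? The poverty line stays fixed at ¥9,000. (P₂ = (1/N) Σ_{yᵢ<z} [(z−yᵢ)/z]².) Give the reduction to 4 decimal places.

0.0054

Before: below the line — 3×¥4,450; squared poverty gap index (FGT₂) = 0.013220.
After the ¥1,050 transfer: below the line — 3×¥5,500; squared poverty gap index (FGT₂) = 0.007822.
Reduction = 0.013220 − 0.007822 = 0.0054.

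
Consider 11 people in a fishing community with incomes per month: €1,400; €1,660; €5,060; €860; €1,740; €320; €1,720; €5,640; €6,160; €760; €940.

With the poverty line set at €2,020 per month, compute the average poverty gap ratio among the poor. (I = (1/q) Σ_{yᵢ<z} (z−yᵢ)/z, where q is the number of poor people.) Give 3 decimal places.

0.418

Incomes under z: €320, €760, €860, €940, €1,400, €1,660, €1,720, €1,740 (q = 8 of N = 11).
Shortfall ratios (z−y)/z: 0.8416, 0.6238, 0.5743, 0.5347, 0.3069, 0.1782, 0.1485, 0.1386; sum = 3.346535.
The income-gap ratio divides by q (the poor only): 3.346535 / 8 = 0.418.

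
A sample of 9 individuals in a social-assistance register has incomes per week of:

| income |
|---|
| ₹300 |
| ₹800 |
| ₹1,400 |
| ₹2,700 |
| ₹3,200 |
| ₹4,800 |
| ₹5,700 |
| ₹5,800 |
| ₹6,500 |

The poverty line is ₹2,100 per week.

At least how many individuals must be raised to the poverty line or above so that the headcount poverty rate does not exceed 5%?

3 of the 9 individuals are poor, so H = 3/9 = 0.333.
A headcount ratio of at most 5% allows at most ⌊0.05 × 9⌋ = 0 poor individuals.
So at least 3 − 0 = 3 must be lifted.

3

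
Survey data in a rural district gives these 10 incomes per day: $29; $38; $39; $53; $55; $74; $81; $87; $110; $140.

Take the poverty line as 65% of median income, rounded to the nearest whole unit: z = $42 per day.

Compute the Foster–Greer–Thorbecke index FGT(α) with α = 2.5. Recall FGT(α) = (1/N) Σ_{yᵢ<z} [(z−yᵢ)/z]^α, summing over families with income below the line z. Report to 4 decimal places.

Below the line: $29, $38, $39 (q = 3 of N = 10).
Gap ratios (z−y)/z: (42−29)/42 = 0.3095; (42−38)/42 = 0.0952; (42−39)/42 = 0.0714.
Raised to α = 2.5: 0.05330; 0.00280; 0.00136.
Sum = 0.057464; FGT(2.5) = 0.057464 / 10 = 0.0057.

0.0057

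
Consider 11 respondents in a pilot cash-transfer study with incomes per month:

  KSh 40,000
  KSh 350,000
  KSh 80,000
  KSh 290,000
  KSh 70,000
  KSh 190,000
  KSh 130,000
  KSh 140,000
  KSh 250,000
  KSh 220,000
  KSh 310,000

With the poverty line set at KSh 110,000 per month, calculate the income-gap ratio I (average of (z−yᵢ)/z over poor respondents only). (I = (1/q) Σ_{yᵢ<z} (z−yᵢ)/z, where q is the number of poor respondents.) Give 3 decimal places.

Incomes under z: KSh 40,000, KSh 70,000, KSh 80,000 (q = 3 of N = 11).
Shortfall ratios (z−y)/z: 0.6364, 0.3636, 0.2727; sum = 1.272727.
The income-gap ratio divides by q (the poor only): 1.272727 / 3 = 0.424.

0.424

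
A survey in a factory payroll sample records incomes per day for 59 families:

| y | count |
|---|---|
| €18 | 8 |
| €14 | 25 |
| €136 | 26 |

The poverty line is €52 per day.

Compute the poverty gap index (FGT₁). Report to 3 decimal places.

0.398

Poor units: 25×€14, 8×€18 (q = 33 of N = 59).
Relative gaps: (52−14)/52 = 0.7308 (×25); (52−18)/52 = 0.6538 (×8).
Σ = 23.500000. Dividing by the full population N = 59 gives P₁ = 0.398.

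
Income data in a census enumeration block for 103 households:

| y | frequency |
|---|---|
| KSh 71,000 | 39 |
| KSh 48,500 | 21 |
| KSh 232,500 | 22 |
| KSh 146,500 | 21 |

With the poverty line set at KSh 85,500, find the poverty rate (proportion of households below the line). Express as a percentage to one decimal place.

58.3%

60 of the 103 households have income below KSh 85,500.
H = 60/103 = 58.3%.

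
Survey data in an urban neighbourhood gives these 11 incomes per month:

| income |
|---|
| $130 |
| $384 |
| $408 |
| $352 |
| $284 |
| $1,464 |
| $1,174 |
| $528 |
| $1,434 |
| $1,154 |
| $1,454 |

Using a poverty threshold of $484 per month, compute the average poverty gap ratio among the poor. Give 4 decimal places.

Below z: $130, $284, $352, $384, $408 (q = 5 of N = 11).
Relative gaps: 0.7314, 0.4132, 0.2727, 0.2066, 0.1570; sum = 1.780992.
The income-gap ratio divides by q (the poor only): 1.780992 / 5 = 0.3562.

0.3562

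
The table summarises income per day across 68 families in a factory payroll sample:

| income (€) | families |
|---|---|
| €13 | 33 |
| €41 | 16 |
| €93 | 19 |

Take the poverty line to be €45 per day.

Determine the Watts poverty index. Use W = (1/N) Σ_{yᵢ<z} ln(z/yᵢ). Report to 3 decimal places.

Poor units: 33×€13, 16×€41 (q = 49 of N = 68).
ln(z/y) terms: ln(45/13) = 1.2417 (×33); ln(45/41) = 0.0931 (×16).
W = 42.465980 / 68 = 0.624.

0.624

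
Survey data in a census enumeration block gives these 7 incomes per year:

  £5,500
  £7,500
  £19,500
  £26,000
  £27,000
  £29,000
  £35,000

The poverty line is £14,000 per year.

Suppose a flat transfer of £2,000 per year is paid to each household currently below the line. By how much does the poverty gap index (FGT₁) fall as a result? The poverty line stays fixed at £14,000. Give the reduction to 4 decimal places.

0.0408

Before: below the line — £5,500, £7,500; poverty gap index (FGT₁) = 0.153061.
After the £2,000 transfer: below the line — £7,500, £9,500; poverty gap index (FGT₁) = 0.112245.
Reduction = 0.153061 − 0.112245 = 0.0408.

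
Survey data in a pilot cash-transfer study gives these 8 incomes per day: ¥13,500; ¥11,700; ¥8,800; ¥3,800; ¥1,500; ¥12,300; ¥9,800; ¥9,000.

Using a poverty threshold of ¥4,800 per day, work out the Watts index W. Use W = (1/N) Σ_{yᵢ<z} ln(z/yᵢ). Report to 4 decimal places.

Poor units: ¥1,500, ¥3,800 (q = 2 of N = 8).
Log shortfalls: ln(4800/1500) = 1.1632; ln(4800/3800) = 0.2336.
W = 1.396766 / 8 = 0.1746.

0.1746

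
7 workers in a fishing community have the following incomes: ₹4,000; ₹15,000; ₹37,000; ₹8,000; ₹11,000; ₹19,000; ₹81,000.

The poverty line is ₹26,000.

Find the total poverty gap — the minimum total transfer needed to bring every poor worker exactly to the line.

Below z: ₹4,000, ₹8,000, ₹11,000, ₹15,000, ₹19,000 (q = 5 of N = 7).
Individual gaps: 26000−4000 = 22000; 26000−8000 = 18000; 26000−11000 = 15000; 26000−15000 = 11000; 26000−19000 = 7000.
Aggregate gap = ₹73,000.

₹73,000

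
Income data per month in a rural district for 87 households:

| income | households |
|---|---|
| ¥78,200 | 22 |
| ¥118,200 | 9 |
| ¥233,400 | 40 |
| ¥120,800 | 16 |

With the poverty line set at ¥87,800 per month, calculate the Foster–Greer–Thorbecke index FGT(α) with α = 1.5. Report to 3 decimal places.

Incomes under z: 22×¥78,200 (q = 22 of N = 87).
Normalized shortfalls: (87800−78200)/87800 = 0.1093 (×22).
Raised to α = 1.5: 0.03615 (×22).
Sum = 0.795404; FGT(1.5) = 0.795404 / 87 = 0.009.

0.009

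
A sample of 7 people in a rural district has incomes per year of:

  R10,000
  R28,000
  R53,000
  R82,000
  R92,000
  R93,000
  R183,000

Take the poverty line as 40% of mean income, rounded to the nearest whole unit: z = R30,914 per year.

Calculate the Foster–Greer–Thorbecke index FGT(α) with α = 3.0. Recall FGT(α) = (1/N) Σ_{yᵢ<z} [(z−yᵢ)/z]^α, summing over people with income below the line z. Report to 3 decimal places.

Incomes under z: R10,000, R28,000 (q = 2 of N = 7).
Relative gaps: (30914−10000)/30914 = 0.6765; (30914−28000)/30914 = 0.0943.
Raised to α = 3.0: 0.30963; 0.00084.
Sum = 0.310469; FGT(3.0) = 0.310469 / 7 = 0.044.

0.044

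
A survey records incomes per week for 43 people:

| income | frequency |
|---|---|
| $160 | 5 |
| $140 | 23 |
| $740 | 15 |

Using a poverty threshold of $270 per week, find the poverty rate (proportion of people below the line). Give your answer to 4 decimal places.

0.6512

28 of the 43 people have income below $270.
H = 28/43 = 0.6512.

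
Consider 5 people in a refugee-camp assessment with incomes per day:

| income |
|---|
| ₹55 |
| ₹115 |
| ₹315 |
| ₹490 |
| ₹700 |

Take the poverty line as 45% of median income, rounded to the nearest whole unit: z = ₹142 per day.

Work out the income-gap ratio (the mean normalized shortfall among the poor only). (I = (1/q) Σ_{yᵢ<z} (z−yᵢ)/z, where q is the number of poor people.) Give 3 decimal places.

Below z: ₹55, ₹115 (q = 2 of N = 5).
Shortfall ratios (z−y)/z: 0.6127, 0.1901; sum = 0.802817.
I averages over the q = 2 poor units only: 0.802817 / 2 = 0.401.

0.401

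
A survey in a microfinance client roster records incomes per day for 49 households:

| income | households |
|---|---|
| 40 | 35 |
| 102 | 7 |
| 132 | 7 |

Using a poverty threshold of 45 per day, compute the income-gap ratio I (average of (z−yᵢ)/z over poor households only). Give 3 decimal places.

0.111

Below z: 35×40 (q = 35 of N = 49).
Shortfall ratios (z−y)/z: 0.1111 (×35); sum = 3.888889.
I averages over the q = 35 poor units only: 3.888889 / 35 = 0.111.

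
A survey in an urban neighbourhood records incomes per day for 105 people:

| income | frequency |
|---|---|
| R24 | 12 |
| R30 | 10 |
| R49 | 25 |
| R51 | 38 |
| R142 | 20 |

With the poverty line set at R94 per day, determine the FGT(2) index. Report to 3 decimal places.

Poor units: 12×R24, 10×R30, 25×R49, 38×R51 (q = 85 of N = 105).
Relative gaps: (94−24)/94 = 0.7447 (×12); (94−30)/94 = 0.6809 (×10); (94−49)/94 = 0.4787 (×25); (94−51)/94 = 0.4574 (×38).
Squared: 0.5545 (×12); 0.4636 (×10); 0.2292 (×25); 0.2093 (×38).
Sum = 24.971367; P₂ = 24.971367 / 105 = 0.238.

0.238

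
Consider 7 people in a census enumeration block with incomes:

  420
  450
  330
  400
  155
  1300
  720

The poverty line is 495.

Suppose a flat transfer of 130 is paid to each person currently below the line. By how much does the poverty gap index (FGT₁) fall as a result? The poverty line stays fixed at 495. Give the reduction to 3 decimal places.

Before: below the line — 155, 330, 400, 420, 450; poverty gap index (FGT₁) = 0.20779.
After the 130 transfer: below the line — 285, 460; poverty gap index (FGT₁) = 0.07071.
Reduction = 0.20779 − 0.07071 = 0.137.

0.137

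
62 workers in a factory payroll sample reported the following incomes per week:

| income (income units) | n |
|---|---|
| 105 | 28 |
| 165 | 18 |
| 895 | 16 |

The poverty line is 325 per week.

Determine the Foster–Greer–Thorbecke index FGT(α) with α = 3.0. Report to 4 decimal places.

0.1747

Poor units: 28×105, 18×165 (q = 46 of N = 62).
Relative gaps: (325−105)/325 = 0.6769 (×28); (325−165)/325 = 0.4923 (×18).
Raised to α = 3.0: 0.31018 (×28); 0.11932 (×18).
Sum = 10.832867; FGT(3.0) = 10.832867 / 62 = 0.1747.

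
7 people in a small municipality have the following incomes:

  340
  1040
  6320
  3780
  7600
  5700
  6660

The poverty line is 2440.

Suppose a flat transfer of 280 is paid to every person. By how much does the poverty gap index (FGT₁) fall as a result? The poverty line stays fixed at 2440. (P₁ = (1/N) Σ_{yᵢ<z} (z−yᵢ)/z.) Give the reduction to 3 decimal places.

0.033

Before: below the line — 340, 1040; poverty gap index (FGT₁) = 0.20492.
After the 280 transfer: below the line — 620, 1320; poverty gap index (FGT₁) = 0.17213.
Reduction = 0.20492 − 0.17213 = 0.033.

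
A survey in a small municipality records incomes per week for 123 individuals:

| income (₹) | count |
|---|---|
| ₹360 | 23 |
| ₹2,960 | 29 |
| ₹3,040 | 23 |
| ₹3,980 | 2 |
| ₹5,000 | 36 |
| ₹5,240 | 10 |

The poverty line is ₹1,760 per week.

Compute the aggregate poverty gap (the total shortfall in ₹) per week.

₹32,200

Below the line: 23×₹360 (q = 23 of N = 123).
Individual gaps: 23×(1760−360) = 32200.
Aggregate gap = ₹32,200.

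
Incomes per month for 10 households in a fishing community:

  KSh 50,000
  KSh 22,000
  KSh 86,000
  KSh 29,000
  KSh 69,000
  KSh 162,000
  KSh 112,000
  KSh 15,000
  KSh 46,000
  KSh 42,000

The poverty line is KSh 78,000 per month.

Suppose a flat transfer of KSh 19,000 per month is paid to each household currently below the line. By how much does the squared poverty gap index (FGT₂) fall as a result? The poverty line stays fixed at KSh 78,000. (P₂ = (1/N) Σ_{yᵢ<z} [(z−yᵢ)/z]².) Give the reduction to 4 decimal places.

0.1306

Before: below the line — KSh 15,000, KSh 22,000, KSh 29,000, KSh 42,000, KSh 46,000, KSh 50,000, KSh 69,000; squared poverty gap index (FGT₂) = 0.208596.
After the KSh 19,000 transfer: below the line — KSh 34,000, KSh 41,000, KSh 48,000, KSh 61,000, KSh 65,000, KSh 69,000; squared poverty gap index (FGT₂) = 0.077975.
Reduction = 0.208596 − 0.077975 = 0.1306.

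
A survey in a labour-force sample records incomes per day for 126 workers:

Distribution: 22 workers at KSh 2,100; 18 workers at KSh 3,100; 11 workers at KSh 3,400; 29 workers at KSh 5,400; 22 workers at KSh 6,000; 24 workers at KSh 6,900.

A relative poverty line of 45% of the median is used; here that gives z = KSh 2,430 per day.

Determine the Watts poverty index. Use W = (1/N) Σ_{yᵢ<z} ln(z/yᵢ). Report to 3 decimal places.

0.025

Below z: 22×KSh 2,100 (q = 22 of N = 126).
Log shortfalls: ln(2430/2100) = 0.1460 (×22).
W = 3.210986 / 126 = 0.025.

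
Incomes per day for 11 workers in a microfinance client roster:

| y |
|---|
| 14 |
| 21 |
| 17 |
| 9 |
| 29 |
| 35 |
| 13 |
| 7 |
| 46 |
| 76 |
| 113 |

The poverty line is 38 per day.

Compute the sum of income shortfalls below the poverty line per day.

159

Below z: 7, 9, 13, 14, 17, 21, 29, 35 (q = 8 of N = 11).
Individual gaps: 38−7 = 31; 38−9 = 29; 38−13 = 25; 38−14 = 24; 38−17 = 21; 38−21 = 17; 38−29 = 9; 38−35 = 3.
Aggregate gap = 159.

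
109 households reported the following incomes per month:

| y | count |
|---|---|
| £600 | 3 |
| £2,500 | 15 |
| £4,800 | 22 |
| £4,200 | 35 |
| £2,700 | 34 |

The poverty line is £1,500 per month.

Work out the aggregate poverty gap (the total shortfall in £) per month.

Below the line: 3×£600 (q = 3 of N = 109).
Individual gaps: 3×(1500−600) = 2700.
Aggregate gap = £2,700.

£2,700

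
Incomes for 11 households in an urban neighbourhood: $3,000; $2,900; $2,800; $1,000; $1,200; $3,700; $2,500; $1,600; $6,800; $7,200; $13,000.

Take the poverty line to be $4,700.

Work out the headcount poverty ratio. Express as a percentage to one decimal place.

8 of the 11 households have income below $4,700.
H = 8/11 = 72.7%.

72.7%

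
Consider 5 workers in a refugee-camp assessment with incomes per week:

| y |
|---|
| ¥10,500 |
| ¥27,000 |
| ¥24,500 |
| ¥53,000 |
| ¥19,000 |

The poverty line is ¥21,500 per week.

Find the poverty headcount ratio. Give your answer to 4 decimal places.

2 of the 5 workers have income below ¥21,500.
H = 2/5 = 0.4000.

0.4000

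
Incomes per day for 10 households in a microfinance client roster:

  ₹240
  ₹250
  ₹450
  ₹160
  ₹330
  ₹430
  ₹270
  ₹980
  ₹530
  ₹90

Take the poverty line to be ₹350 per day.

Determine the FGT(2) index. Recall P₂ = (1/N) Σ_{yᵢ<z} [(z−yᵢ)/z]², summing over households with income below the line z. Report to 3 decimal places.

Below z: ₹90, ₹160, ₹240, ₹250, ₹270, ₹330 (q = 6 of N = 10).
Shortfall ratios: (350−90)/350 = 0.7429; (350−160)/350 = 0.5429; (350−240)/350 = 0.3143; (350−250)/350 = 0.2857; (350−270)/350 = 0.2286; (350−330)/350 = 0.0571.
Squared: 0.5518; 0.2947; 0.0988; 0.0816; 0.0522; 0.0033.
Sum = 1.082449; P₂ = 1.082449 / 10 = 0.108.

0.108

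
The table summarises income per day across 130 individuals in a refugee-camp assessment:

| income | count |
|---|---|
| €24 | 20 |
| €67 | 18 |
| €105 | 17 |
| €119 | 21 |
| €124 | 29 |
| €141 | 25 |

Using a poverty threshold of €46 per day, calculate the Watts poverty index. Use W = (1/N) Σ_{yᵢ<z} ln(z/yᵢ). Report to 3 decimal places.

Below z: 20×€24 (q = 20 of N = 130).
Log gaps: ln(46/24) = 0.6506 (×20).
W = 13.011751 / 130 = 0.100.

0.100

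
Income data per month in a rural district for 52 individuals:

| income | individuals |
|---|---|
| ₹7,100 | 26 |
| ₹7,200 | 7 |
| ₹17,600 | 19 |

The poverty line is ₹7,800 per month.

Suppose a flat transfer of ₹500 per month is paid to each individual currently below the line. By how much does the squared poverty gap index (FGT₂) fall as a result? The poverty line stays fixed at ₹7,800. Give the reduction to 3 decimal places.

0.004

Before: below the line — 26×₹7,100, 7×₹7,200; squared poverty gap index (FGT₂) = 0.00482.
After the ₹500 transfer: below the line — 26×₹7,600, 7×₹7,700; squared poverty gap index (FGT₂) = 0.00035.
Reduction = 0.00482 − 0.00035 = 0.004.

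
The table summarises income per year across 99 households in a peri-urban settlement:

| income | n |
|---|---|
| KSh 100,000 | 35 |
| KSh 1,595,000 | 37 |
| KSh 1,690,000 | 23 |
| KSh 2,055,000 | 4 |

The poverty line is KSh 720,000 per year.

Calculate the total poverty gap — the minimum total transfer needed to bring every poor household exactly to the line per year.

KSh 21,700,000

Below the line: 35×KSh 100,000 (q = 35 of N = 99).
Individual gaps: 35×(720000−100000) = 21700000.
Aggregate gap = KSh 21,700,000.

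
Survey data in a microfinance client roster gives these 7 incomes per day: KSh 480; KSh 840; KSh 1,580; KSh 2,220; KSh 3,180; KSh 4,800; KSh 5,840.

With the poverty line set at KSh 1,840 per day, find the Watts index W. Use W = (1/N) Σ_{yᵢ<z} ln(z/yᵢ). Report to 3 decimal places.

0.326

Poor units: KSh 480, KSh 840, KSh 1,580 (q = 3 of N = 7).
Log shortfalls: ln(1840/480) = 1.3437; ln(1840/840) = 0.7841; ln(1840/1580) = 0.1523.
W = 2.280194 / 7 = 0.326.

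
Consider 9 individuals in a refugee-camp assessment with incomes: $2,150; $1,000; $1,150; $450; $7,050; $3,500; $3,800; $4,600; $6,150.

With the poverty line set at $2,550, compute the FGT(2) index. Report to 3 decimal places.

0.153

Incomes under z: $450, $1,000, $1,150, $2,150 (q = 4 of N = 9).
Shortfall ratios: (2550−450)/2550 = 0.8235; (2550−1000)/2550 = 0.6078; (2550−1150)/2550 = 0.5490; (2550−2150)/2550 = 0.1569.
Squared: 0.6782; 0.3695; 0.3014; 0.0246.
Sum = 1.373702; P₂ = 1.373702 / 9 = 0.153.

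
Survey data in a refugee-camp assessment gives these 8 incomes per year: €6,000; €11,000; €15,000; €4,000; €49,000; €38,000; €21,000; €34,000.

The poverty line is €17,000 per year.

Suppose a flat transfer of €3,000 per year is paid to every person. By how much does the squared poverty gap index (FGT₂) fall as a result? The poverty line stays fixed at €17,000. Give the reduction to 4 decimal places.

0.0679

Before: below the line — €4,000, €6,000, €11,000, €15,000; squared poverty gap index (FGT₂) = 0.142734.
After the €3,000 transfer: below the line — €7,000, €9,000, €14,000; squared poverty gap index (FGT₂) = 0.074827.
Reduction = 0.142734 − 0.074827 = 0.0679.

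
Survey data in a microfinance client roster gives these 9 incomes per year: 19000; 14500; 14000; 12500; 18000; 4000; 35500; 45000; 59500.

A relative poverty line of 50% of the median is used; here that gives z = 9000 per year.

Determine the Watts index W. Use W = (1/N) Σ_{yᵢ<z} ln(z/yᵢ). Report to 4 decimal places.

Below z: 4000 (q = 1 of N = 9).
Log shortfalls: ln(9000/4000) = 0.8109.
W = 0.810930 / 9 = 0.0901.

0.0901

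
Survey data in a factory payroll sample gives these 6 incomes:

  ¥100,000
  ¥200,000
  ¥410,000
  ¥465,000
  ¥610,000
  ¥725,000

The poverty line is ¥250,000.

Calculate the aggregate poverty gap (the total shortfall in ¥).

¥200,000

Incomes under z: ¥100,000, ¥200,000 (q = 2 of N = 6).
Individual gaps: 250000−100000 = 150000; 250000−200000 = 50000.
Aggregate gap = ¥200,000.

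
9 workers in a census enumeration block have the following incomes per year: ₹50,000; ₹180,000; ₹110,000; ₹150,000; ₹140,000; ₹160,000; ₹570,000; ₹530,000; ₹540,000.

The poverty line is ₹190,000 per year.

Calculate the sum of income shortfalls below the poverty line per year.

₹350,000

Poor units: ₹50,000, ₹110,000, ₹140,000, ₹150,000, ₹160,000, ₹180,000 (q = 6 of N = 9).
Individual gaps: 190000−50000 = 140000; 190000−110000 = 80000; 190000−140000 = 50000; 190000−150000 = 40000; 190000−160000 = 30000; 190000−180000 = 10000.
Aggregate gap = ₹350,000.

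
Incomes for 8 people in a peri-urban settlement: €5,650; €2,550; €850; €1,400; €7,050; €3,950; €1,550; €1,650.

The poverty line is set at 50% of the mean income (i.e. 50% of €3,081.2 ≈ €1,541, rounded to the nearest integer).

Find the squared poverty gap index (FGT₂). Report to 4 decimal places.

Poor units: €850, €1,400 (q = 2 of N = 8).
Shortfall ratios: (1541−850)/1541 = 0.4484; (1541−1400)/1541 = 0.0915.
Squared: 0.2011; 0.0084.
Sum = 0.209444; P₂ = 0.209444 / 8 = 0.0262.

0.0262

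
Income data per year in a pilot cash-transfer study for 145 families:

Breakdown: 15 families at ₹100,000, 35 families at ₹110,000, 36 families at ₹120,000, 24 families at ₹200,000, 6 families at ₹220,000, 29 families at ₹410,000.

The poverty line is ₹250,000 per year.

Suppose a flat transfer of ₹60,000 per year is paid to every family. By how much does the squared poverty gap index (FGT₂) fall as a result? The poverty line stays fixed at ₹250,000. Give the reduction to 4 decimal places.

Before: below the line — 15×₹100,000, 35×₹110,000, 36×₹120,000, 24×₹200,000, 6×₹220,000; squared poverty gap index (FGT₂) = 0.187288.
After the ₹60,000 transfer: below the line — 15×₹160,000, 35×₹170,000, 36×₹180,000; squared poverty gap index (FGT₂) = 0.057589.
Reduction = 0.187288 − 0.057589 = 0.1297.

0.1297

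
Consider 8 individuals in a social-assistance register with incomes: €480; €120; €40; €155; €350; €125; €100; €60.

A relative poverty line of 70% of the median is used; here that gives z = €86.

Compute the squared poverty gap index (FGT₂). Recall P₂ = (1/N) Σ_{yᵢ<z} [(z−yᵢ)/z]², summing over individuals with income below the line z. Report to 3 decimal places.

0.047

Poor units: €40, €60 (q = 2 of N = 8).
Shortfall ratios: (86−40)/86 = 0.5349; (86−60)/86 = 0.3023.
Squared: 0.2861; 0.0914.
Sum = 0.377501; P₂ = 0.377501 / 8 = 0.047.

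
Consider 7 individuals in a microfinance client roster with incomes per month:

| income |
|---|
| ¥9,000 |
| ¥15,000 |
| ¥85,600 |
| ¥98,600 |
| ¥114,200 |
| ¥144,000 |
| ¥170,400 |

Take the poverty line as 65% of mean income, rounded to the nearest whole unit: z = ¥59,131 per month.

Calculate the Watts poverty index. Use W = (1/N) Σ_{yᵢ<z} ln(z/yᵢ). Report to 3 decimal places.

0.465

Poor units: ¥9,000, ¥15,000 (q = 2 of N = 7).
Log shortfalls: ln(59131/9000) = 1.8825; ln(59131/15000) = 1.3717.
W = 3.254236 / 7 = 0.465.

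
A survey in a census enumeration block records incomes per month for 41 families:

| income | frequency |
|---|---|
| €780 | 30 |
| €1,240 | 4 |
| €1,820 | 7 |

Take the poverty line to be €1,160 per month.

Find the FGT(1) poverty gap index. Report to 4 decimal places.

0.2397

Below z: 30×€780 (q = 30 of N = 41).
Relative gaps: (1160−780)/1160 = 0.3276 (×30).
Σ = 9.827586. Dividing by the full population N = 41 gives P₁ = 0.2397.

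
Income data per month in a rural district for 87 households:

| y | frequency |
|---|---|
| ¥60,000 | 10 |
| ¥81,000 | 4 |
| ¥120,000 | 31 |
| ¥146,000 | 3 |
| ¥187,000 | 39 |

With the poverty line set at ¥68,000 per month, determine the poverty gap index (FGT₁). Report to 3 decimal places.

0.014

Incomes under z: 10×¥60,000 (q = 10 of N = 87).
Shortfall ratios: (68000−60000)/68000 = 0.1176 (×10).
Sum of shortfalls = 1.176471; P₁ averages over all N: 1.176471 / 87 = 0.014.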